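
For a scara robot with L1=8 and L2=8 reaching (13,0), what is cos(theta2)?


Given: L1 = 8, L2 = 8, target (x, y) = (13, 0)
Using cos(theta2) = (x^2 + y^2 - L1^2 - L2^2) / (2*L1*L2)
x^2 + y^2 = 13^2 + 0 = 169
L1^2 + L2^2 = 64 + 64 = 128
Numerator = 169 - 128 = 41
Denominator = 2*8*8 = 128
cos(theta2) = 41/128 = 41/128

41/128


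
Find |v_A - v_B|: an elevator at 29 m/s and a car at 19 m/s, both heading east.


Given: v_A = 29 m/s east, v_B = 19 m/s east
Both move in the same direction; relative speed = |v_A - v_B|
|29 - 19| = |10|
= 10 m/s

10 m/s


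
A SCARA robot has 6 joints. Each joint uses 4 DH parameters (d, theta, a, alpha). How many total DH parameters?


Given: 6 joints, 4 DH parameters per joint (d, theta, a, alpha)
Total DH parameters = number_of_joints * 4
Total = 6 * 4
Total = 24

24


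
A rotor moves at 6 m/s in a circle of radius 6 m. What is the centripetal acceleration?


Given: v = 6 m/s, r = 6 m
Using a_c = v^2 / r
a_c = 6^2 / 6
a_c = 36 / 6
a_c = 6 m/s^2

6 m/s^2


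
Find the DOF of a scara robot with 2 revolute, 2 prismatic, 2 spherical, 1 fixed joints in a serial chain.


Given: serial robot with 2 revolute, 2 prismatic, 2 spherical, 1 fixed joints
DOF contribution per joint type: revolute=1, prismatic=1, spherical=3, fixed=0
DOF = 2*1 + 2*1 + 2*3 + 1*0
DOF = 10

10


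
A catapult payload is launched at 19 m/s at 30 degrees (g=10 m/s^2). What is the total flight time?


Given: v0 = 19 m/s, theta = 30 deg, g = 10 m/s^2
sin(30) = 1/2
Using T = 2*v0*sin(theta) / g
T = 2*19*1/2 / 10
T = 19 / 10
T = 19/10 s

19/10 s


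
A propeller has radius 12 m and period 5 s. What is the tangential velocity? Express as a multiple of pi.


Given: radius r = 12 m, period T = 5 s
Using v = 2*pi*r / T
v = 2*pi*12 / 5
v = 24*pi / 5
v = 24/5*pi m/s

24/5*pi m/s


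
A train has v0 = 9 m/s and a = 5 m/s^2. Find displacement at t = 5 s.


Given: v0 = 9 m/s, a = 5 m/s^2, t = 5 s
Using s = v0*t + (1/2)*a*t^2
s = 9*5 + (1/2)*5*5^2
s = 45 + (1/2)*125
s = 45 + 125/2
s = 215/2

215/2 m


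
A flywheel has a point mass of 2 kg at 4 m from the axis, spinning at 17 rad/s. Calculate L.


Given: m = 2 kg, r = 4 m, omega = 17 rad/s
For a point mass: I = m*r^2
I = 2*4^2 = 2*16 = 32
L = I*omega = 32*17
L = 544 kg*m^2/s

544 kg*m^2/s


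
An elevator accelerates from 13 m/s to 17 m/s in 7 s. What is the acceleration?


Given: initial velocity v0 = 13 m/s, final velocity v = 17 m/s, time t = 7 s
Using a = (v - v0) / t
a = (17 - 13) / 7
a = 4 / 7
a = 4/7 m/s^2

4/7 m/s^2


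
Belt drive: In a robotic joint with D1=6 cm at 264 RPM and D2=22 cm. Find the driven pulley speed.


Given: D1 = 6 cm, w1 = 264 RPM, D2 = 22 cm
Using D1*w1 = D2*w2
w2 = D1*w1 / D2
w2 = 6*264 / 22
w2 = 1584 / 22
w2 = 72 RPM

72 RPM


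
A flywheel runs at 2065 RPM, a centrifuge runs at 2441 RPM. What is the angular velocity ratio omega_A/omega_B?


Given: RPM_A = 2065, RPM_B = 2441
omega = 2*pi*RPM/60, so omega_A/omega_B = RPM_A / RPM_B
omega_A/omega_B = 2065 / 2441
omega_A/omega_B = 2065/2441

2065/2441


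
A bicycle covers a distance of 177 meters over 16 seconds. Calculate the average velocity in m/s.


Given: distance d = 177 m, time t = 16 s
Using v = d / t
v = 177 / 16
v = 177/16 m/s

177/16 m/s


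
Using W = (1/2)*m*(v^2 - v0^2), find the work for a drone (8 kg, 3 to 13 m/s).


Given: m = 8 kg, v0 = 3 m/s, v = 13 m/s
Using W = (1/2)*m*(v^2 - v0^2)
v^2 = 13^2 = 169
v0^2 = 3^2 = 9
v^2 - v0^2 = 169 - 9 = 160
W = (1/2)*8*160 = 640 J

640 J


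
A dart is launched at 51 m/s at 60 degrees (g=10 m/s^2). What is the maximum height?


Given: v0 = 51 m/s, theta = 60 deg, g = 10 m/s^2
sin^2(60) = 3/4
Using H = v0^2 * sin^2(theta) / (2*g)
H = 51^2 * 3/4 / (2*10)
H = 2601 * 3/4 / 20
H = 7803/4 / 20
H = 7803/80 m

7803/80 m


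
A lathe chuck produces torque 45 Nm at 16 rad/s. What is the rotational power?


Given: tau = 45 Nm, omega = 16 rad/s
Using P = tau * omega
P = 45 * 16
P = 720 W

720 W


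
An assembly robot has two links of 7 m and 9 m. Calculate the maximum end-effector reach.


Given: L1 = 7 m, L2 = 9 m
For a 2-link planar arm, max reach = L1 + L2 (fully extended)
Max reach = 7 + 9
Max reach = 16 m

16 m


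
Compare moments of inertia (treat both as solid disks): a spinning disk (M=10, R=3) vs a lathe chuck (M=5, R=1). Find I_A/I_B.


Given: M1=10 kg, R1=3 m, M2=5 kg, R2=1 m
For a disk: I = (1/2)*M*R^2, so I_A/I_B = (M1*R1^2)/(M2*R2^2)
M1*R1^2 = 10*9 = 90
M2*R2^2 = 5*1 = 5
I_A/I_B = 90/5 = 18

18


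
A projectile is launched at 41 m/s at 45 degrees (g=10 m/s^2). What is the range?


Given: v0 = 41 m/s, theta = 45 deg, g = 10 m/s^2
sin(2*45) = sin(90) = 1
Using R = v0^2 * sin(2*theta) / g
R = 41^2 * 1 / 10
R = 1681 / 10
R = 1681/10 m

1681/10 m


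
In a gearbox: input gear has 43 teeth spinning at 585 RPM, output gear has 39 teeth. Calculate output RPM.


Given: N1 = 43 teeth, w1 = 585 RPM, N2 = 39 teeth
Using N1*w1 = N2*w2
w2 = N1*w1 / N2
w2 = 43*585 / 39
w2 = 25155 / 39
w2 = 645 RPM

645 RPM


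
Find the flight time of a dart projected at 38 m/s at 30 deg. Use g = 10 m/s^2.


Given: v0 = 38 m/s, theta = 30 deg, g = 10 m/s^2
sin(30) = 1/2
Using T = 2*v0*sin(theta) / g
T = 2*38*1/2 / 10
T = 38 / 10
T = 19/5 s

19/5 s


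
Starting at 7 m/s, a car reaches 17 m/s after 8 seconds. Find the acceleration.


Given: initial velocity v0 = 7 m/s, final velocity v = 17 m/s, time t = 8 s
Using a = (v - v0) / t
a = (17 - 7) / 8
a = 10 / 8
a = 5/4 m/s^2

5/4 m/s^2


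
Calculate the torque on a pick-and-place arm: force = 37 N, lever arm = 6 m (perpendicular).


Given: F = 37 N, r = 6 m, angle = 90 deg (perpendicular)
Using tau = F * r * sin(90)
sin(90) = 1
tau = 37 * 6 * 1
tau = 222 Nm

222 Nm


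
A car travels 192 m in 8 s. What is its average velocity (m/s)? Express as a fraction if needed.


Given: distance d = 192 m, time t = 8 s
Using v = d / t
v = 192 / 8
v = 24 m/s

24 m/s


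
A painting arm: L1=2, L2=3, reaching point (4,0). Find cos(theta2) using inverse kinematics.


Given: L1 = 2, L2 = 3, target (x, y) = (4, 0)
Using cos(theta2) = (x^2 + y^2 - L1^2 - L2^2) / (2*L1*L2)
x^2 + y^2 = 4^2 + 0 = 16
L1^2 + L2^2 = 4 + 9 = 13
Numerator = 16 - 13 = 3
Denominator = 2*2*3 = 12
cos(theta2) = 3/12 = 1/4

1/4


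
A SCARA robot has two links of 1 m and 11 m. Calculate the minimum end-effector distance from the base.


Given: L1 = 1 m, L2 = 11 m
For a 2-link planar arm, min reach = |L1 - L2| (second link folded back)
Min reach = |1 - 11|
Min reach = 10 m

10 m


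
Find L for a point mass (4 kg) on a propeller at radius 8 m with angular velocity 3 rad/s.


Given: m = 4 kg, r = 8 m, omega = 3 rad/s
For a point mass: I = m*r^2
I = 4*8^2 = 4*64 = 256
L = I*omega = 256*3
L = 768 kg*m^2/s

768 kg*m^2/s


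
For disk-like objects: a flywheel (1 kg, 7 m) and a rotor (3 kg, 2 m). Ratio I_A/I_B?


Given: M1=1 kg, R1=7 m, M2=3 kg, R2=2 m
For a disk: I = (1/2)*M*R^2, so I_A/I_B = (M1*R1^2)/(M2*R2^2)
M1*R1^2 = 1*49 = 49
M2*R2^2 = 3*4 = 12
I_A/I_B = 49/12 = 49/12

49/12


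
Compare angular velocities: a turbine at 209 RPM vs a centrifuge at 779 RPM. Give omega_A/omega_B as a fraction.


Given: RPM_A = 209, RPM_B = 779
omega = 2*pi*RPM/60, so omega_A/omega_B = RPM_A / RPM_B
omega_A/omega_B = 209 / 779
omega_A/omega_B = 11/41

11/41


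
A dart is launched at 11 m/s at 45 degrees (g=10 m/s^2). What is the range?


Given: v0 = 11 m/s, theta = 45 deg, g = 10 m/s^2
sin(2*45) = sin(90) = 1
Using R = v0^2 * sin(2*theta) / g
R = 11^2 * 1 / 10
R = 121 / 10
R = 121/10 m

121/10 m


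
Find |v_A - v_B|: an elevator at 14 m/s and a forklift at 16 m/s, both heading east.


Given: v_A = 14 m/s east, v_B = 16 m/s east
Both move in the same direction; relative speed = |v_A - v_B|
|14 - 16| = |-2|
= 2 m/s

2 m/s


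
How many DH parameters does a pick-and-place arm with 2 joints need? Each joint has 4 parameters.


Given: 2 joints, 4 DH parameters per joint (d, theta, a, alpha)
Total DH parameters = number_of_joints * 4
Total = 2 * 4
Total = 8

8


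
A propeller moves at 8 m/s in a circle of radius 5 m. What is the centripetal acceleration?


Given: v = 8 m/s, r = 5 m
Using a_c = v^2 / r
a_c = 8^2 / 5
a_c = 64 / 5
a_c = 64/5 m/s^2

64/5 m/s^2


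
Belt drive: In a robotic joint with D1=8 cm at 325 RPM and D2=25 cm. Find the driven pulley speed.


Given: D1 = 8 cm, w1 = 325 RPM, D2 = 25 cm
Using D1*w1 = D2*w2
w2 = D1*w1 / D2
w2 = 8*325 / 25
w2 = 2600 / 25
w2 = 104 RPM

104 RPM


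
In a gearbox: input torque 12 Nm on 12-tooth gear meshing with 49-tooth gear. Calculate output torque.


Given: N1 = 12, N2 = 49, T1 = 12 Nm
Using T2/T1 = N2/N1
T2 = T1 * N2 / N1
T2 = 12 * 49 / 12
T2 = 588 / 12
T2 = 49 Nm

49 Nm


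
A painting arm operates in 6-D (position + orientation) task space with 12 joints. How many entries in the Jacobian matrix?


Given: task space dimension = 6, joints = 12
Jacobian is a 6 x 12 matrix
Total entries = rows * columns
Total = 6 * 12
Total = 72

72


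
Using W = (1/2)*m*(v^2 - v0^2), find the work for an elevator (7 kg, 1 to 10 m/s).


Given: m = 7 kg, v0 = 1 m/s, v = 10 m/s
Using W = (1/2)*m*(v^2 - v0^2)
v^2 = 10^2 = 100
v0^2 = 1^2 = 1
v^2 - v0^2 = 100 - 1 = 99
W = (1/2)*7*99 = 693/2 J

693/2 J


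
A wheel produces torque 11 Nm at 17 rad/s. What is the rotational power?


Given: tau = 11 Nm, omega = 17 rad/s
Using P = tau * omega
P = 11 * 17
P = 187 W

187 W


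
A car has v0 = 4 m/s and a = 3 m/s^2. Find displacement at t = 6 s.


Given: v0 = 4 m/s, a = 3 m/s^2, t = 6 s
Using s = v0*t + (1/2)*a*t^2
s = 4*6 + (1/2)*3*6^2
s = 24 + (1/2)*108
s = 24 + 54
s = 78

78 m


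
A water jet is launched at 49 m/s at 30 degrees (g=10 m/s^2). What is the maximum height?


Given: v0 = 49 m/s, theta = 30 deg, g = 10 m/s^2
sin^2(30) = 1/4
Using H = v0^2 * sin^2(theta) / (2*g)
H = 49^2 * 1/4 / (2*10)
H = 2401 * 1/4 / 20
H = 2401/4 / 20
H = 2401/80 m

2401/80 m


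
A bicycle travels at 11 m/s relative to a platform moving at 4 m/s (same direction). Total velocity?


Given: object velocity = 11 m/s, platform velocity = 4 m/s (same direction)
Using classical velocity addition: v_total = v_object + v_platform
v_total = 11 + 4
v_total = 15 m/s

15 m/s


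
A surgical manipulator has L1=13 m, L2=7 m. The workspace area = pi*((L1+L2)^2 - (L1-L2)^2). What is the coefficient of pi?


Given: L1 = 13, L2 = 7
(L1+L2)^2 = (20)^2 = 400
(L1-L2)^2 = (6)^2 = 36
Difference = 400 - 36 = 364
This equals 4*L1*L2 = 4*13*7 = 364
Workspace area = 364*pi

364


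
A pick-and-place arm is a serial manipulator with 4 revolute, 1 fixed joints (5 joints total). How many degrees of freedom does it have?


Given: serial robot with 4 revolute, 1 fixed joints
DOF contribution per joint type: revolute=1, prismatic=1, spherical=3, fixed=0
DOF = 4*1 + 1*0
DOF = 4

4


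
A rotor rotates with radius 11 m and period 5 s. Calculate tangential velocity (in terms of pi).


Given: radius r = 11 m, period T = 5 s
Using v = 2*pi*r / T
v = 2*pi*11 / 5
v = 22*pi / 5
v = 22/5*pi m/s

22/5*pi m/s


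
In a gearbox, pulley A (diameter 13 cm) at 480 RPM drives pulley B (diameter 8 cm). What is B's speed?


Given: D1 = 13 cm, w1 = 480 RPM, D2 = 8 cm
Using D1*w1 = D2*w2
w2 = D1*w1 / D2
w2 = 13*480 / 8
w2 = 6240 / 8
w2 = 780 RPM

780 RPM


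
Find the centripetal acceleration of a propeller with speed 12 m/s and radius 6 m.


Given: v = 12 m/s, r = 6 m
Using a_c = v^2 / r
a_c = 12^2 / 6
a_c = 144 / 6
a_c = 24 m/s^2

24 m/s^2


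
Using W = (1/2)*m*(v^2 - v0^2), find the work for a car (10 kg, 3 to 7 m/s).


Given: m = 10 kg, v0 = 3 m/s, v = 7 m/s
Using W = (1/2)*m*(v^2 - v0^2)
v^2 = 7^2 = 49
v0^2 = 3^2 = 9
v^2 - v0^2 = 49 - 9 = 40
W = (1/2)*10*40 = 200 J

200 J


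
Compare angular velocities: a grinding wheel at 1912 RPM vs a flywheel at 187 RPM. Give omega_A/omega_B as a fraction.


Given: RPM_A = 1912, RPM_B = 187
omega = 2*pi*RPM/60, so omega_A/omega_B = RPM_A / RPM_B
omega_A/omega_B = 1912 / 187
omega_A/omega_B = 1912/187

1912/187


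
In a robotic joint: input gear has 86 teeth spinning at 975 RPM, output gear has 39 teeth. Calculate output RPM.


Given: N1 = 86 teeth, w1 = 975 RPM, N2 = 39 teeth
Using N1*w1 = N2*w2
w2 = N1*w1 / N2
w2 = 86*975 / 39
w2 = 83850 / 39
w2 = 2150 RPM

2150 RPM


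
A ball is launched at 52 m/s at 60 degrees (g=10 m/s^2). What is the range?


Given: v0 = 52 m/s, theta = 60 deg, g = 10 m/s^2
sin(2*60) = sin(120) = sqrt(3)/2
Using R = v0^2 * sin(2*theta) / g
R = 52^2 * (sqrt(3)/2) / 10
R = 2704 * sqrt(3) / 20
R = 676/5*sqrt(3) m

676/5*sqrt(3) m


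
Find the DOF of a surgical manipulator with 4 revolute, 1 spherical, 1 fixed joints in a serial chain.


Given: serial robot with 4 revolute, 1 spherical, 1 fixed joints
DOF contribution per joint type: revolute=1, prismatic=1, spherical=3, fixed=0
DOF = 4*1 + 1*3 + 1*0
DOF = 7

7


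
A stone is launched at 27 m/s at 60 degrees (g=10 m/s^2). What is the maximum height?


Given: v0 = 27 m/s, theta = 60 deg, g = 10 m/s^2
sin^2(60) = 3/4
Using H = v0^2 * sin^2(theta) / (2*g)
H = 27^2 * 3/4 / (2*10)
H = 729 * 3/4 / 20
H = 2187/4 / 20
H = 2187/80 m

2187/80 m


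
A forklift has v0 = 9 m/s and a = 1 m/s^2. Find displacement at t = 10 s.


Given: v0 = 9 m/s, a = 1 m/s^2, t = 10 s
Using s = v0*t + (1/2)*a*t^2
s = 9*10 + (1/2)*1*10^2
s = 90 + (1/2)*100
s = 90 + 50
s = 140

140 m


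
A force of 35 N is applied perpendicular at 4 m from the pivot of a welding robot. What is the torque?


Given: F = 35 N, r = 4 m, angle = 90 deg (perpendicular)
Using tau = F * r * sin(90)
sin(90) = 1
tau = 35 * 4 * 1
tau = 140 Nm

140 Nm


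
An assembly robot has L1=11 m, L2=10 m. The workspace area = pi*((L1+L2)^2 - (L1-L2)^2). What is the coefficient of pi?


Given: L1 = 11, L2 = 10
(L1+L2)^2 = (21)^2 = 441
(L1-L2)^2 = (1)^2 = 1
Difference = 441 - 1 = 440
This equals 4*L1*L2 = 4*11*10 = 440
Workspace area = 440*pi

440


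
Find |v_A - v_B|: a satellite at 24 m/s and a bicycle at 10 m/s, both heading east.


Given: v_A = 24 m/s east, v_B = 10 m/s east
Both move in the same direction; relative speed = |v_A - v_B|
|24 - 10| = |14|
= 14 m/s

14 m/s


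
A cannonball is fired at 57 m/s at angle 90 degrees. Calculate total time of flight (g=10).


Given: v0 = 57 m/s, theta = 90 deg, g = 10 m/s^2
sin(90) = 1
Using T = 2*v0*sin(theta) / g
T = 2*57*1 / 10
T = 114 / 10
T = 57/5 s

57/5 s


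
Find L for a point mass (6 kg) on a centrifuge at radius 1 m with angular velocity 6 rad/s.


Given: m = 6 kg, r = 1 m, omega = 6 rad/s
For a point mass: I = m*r^2
I = 6*1^2 = 6*1 = 6
L = I*omega = 6*6
L = 36 kg*m^2/s

36 kg*m^2/s


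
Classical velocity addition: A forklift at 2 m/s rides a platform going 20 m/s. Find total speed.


Given: object velocity = 2 m/s, platform velocity = 20 m/s (same direction)
Using classical velocity addition: v_total = v_object + v_platform
v_total = 2 + 20
v_total = 22 m/s

22 m/s


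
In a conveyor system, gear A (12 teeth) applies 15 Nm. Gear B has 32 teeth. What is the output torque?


Given: N1 = 12, N2 = 32, T1 = 15 Nm
Using T2/T1 = N2/N1
T2 = T1 * N2 / N1
T2 = 15 * 32 / 12
T2 = 480 / 12
T2 = 40 Nm

40 Nm


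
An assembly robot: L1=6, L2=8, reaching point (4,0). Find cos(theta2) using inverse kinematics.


Given: L1 = 6, L2 = 8, target (x, y) = (4, 0)
Using cos(theta2) = (x^2 + y^2 - L1^2 - L2^2) / (2*L1*L2)
x^2 + y^2 = 4^2 + 0 = 16
L1^2 + L2^2 = 36 + 64 = 100
Numerator = 16 - 100 = -84
Denominator = 2*6*8 = 96
cos(theta2) = -84/96 = -7/8

-7/8


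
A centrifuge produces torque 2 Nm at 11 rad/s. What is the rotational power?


Given: tau = 2 Nm, omega = 11 rad/s
Using P = tau * omega
P = 2 * 11
P = 22 W

22 W


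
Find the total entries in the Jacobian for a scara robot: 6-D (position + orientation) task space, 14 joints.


Given: task space dimension = 6, joints = 14
Jacobian is a 6 x 14 matrix
Total entries = rows * columns
Total = 6 * 14
Total = 84

84


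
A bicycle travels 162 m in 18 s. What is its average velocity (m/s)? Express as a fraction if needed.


Given: distance d = 162 m, time t = 18 s
Using v = d / t
v = 162 / 18
v = 9 m/s

9 m/s


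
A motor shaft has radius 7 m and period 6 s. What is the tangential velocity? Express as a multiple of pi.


Given: radius r = 7 m, period T = 6 s
Using v = 2*pi*r / T
v = 2*pi*7 / 6
v = 14*pi / 6
v = 7/3*pi m/s

7/3*pi m/s


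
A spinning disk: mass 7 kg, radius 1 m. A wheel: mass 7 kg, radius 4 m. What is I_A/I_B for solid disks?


Given: M1=7 kg, R1=1 m, M2=7 kg, R2=4 m
For a disk: I = (1/2)*M*R^2, so I_A/I_B = (M1*R1^2)/(M2*R2^2)
M1*R1^2 = 7*1 = 7
M2*R2^2 = 7*16 = 112
I_A/I_B = 7/112 = 1/16

1/16


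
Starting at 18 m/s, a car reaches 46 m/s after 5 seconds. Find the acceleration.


Given: initial velocity v0 = 18 m/s, final velocity v = 46 m/s, time t = 5 s
Using a = (v - v0) / t
a = (46 - 18) / 5
a = 28 / 5
a = 28/5 m/s^2

28/5 m/s^2


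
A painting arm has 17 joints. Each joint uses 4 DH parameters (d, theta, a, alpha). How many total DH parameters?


Given: 17 joints, 4 DH parameters per joint (d, theta, a, alpha)
Total DH parameters = number_of_joints * 4
Total = 17 * 4
Total = 68

68


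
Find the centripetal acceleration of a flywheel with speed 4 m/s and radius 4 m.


Given: v = 4 m/s, r = 4 m
Using a_c = v^2 / r
a_c = 4^2 / 4
a_c = 16 / 4
a_c = 4 m/s^2

4 m/s^2


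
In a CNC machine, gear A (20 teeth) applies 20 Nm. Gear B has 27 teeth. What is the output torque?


Given: N1 = 20, N2 = 27, T1 = 20 Nm
Using T2/T1 = N2/N1
T2 = T1 * N2 / N1
T2 = 20 * 27 / 20
T2 = 540 / 20
T2 = 27 Nm

27 Nm


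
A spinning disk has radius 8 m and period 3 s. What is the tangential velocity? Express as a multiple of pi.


Given: radius r = 8 m, period T = 3 s
Using v = 2*pi*r / T
v = 2*pi*8 / 3
v = 16*pi / 3
v = 16/3*pi m/s

16/3*pi m/s


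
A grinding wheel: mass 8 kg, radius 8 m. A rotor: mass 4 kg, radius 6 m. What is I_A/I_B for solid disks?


Given: M1=8 kg, R1=8 m, M2=4 kg, R2=6 m
For a disk: I = (1/2)*M*R^2, so I_A/I_B = (M1*R1^2)/(M2*R2^2)
M1*R1^2 = 8*64 = 512
M2*R2^2 = 4*36 = 144
I_A/I_B = 512/144 = 32/9

32/9


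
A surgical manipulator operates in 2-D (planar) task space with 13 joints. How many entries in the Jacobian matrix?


Given: task space dimension = 2, joints = 13
Jacobian is a 2 x 13 matrix
Total entries = rows * columns
Total = 2 * 13
Total = 26

26


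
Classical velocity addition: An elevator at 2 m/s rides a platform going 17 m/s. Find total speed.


Given: object velocity = 2 m/s, platform velocity = 17 m/s (same direction)
Using classical velocity addition: v_total = v_object + v_platform
v_total = 2 + 17
v_total = 19 m/s

19 m/s


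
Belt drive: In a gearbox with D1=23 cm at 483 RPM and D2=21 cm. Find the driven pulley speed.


Given: D1 = 23 cm, w1 = 483 RPM, D2 = 21 cm
Using D1*w1 = D2*w2
w2 = D1*w1 / D2
w2 = 23*483 / 21
w2 = 11109 / 21
w2 = 529 RPM

529 RPM


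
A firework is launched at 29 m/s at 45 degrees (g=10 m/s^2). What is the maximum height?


Given: v0 = 29 m/s, theta = 45 deg, g = 10 m/s^2
sin^2(45) = 1/2
Using H = v0^2 * sin^2(theta) / (2*g)
H = 29^2 * 1/2 / (2*10)
H = 841 * 1/2 / 20
H = 841/2 / 20
H = 841/40 m

841/40 m


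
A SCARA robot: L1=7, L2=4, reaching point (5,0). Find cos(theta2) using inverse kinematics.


Given: L1 = 7, L2 = 4, target (x, y) = (5, 0)
Using cos(theta2) = (x^2 + y^2 - L1^2 - L2^2) / (2*L1*L2)
x^2 + y^2 = 5^2 + 0 = 25
L1^2 + L2^2 = 49 + 16 = 65
Numerator = 25 - 65 = -40
Denominator = 2*7*4 = 56
cos(theta2) = -40/56 = -5/7

-5/7


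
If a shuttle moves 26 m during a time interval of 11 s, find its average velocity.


Given: distance d = 26 m, time t = 11 s
Using v = d / t
v = 26 / 11
v = 26/11 m/s

26/11 m/s


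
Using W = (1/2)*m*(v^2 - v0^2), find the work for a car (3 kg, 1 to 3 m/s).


Given: m = 3 kg, v0 = 1 m/s, v = 3 m/s
Using W = (1/2)*m*(v^2 - v0^2)
v^2 = 3^2 = 9
v0^2 = 1^2 = 1
v^2 - v0^2 = 9 - 1 = 8
W = (1/2)*3*8 = 12 J

12 J


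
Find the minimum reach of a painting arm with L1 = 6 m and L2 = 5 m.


Given: L1 = 6 m, L2 = 5 m
For a 2-link planar arm, min reach = |L1 - L2| (second link folded back)
Min reach = |6 - 5|
Min reach = 1 m

1 m


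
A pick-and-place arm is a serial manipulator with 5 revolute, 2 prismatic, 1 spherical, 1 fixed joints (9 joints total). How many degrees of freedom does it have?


Given: serial robot with 5 revolute, 2 prismatic, 1 spherical, 1 fixed joints
DOF contribution per joint type: revolute=1, prismatic=1, spherical=3, fixed=0
DOF = 5*1 + 2*1 + 1*3 + 1*0
DOF = 10

10


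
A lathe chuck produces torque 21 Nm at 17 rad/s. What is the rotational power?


Given: tau = 21 Nm, omega = 17 rad/s
Using P = tau * omega
P = 21 * 17
P = 357 W

357 W


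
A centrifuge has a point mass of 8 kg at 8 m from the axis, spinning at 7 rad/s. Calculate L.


Given: m = 8 kg, r = 8 m, omega = 7 rad/s
For a point mass: I = m*r^2
I = 8*8^2 = 8*64 = 512
L = I*omega = 512*7
L = 3584 kg*m^2/s

3584 kg*m^2/s


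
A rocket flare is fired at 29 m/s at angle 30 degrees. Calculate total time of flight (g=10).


Given: v0 = 29 m/s, theta = 30 deg, g = 10 m/s^2
sin(30) = 1/2
Using T = 2*v0*sin(theta) / g
T = 2*29*1/2 / 10
T = 29 / 10
T = 29/10 s

29/10 s


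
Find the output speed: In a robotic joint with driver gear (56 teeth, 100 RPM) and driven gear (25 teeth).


Given: N1 = 56 teeth, w1 = 100 RPM, N2 = 25 teeth
Using N1*w1 = N2*w2
w2 = N1*w1 / N2
w2 = 56*100 / 25
w2 = 5600 / 25
w2 = 224 RPM

224 RPM


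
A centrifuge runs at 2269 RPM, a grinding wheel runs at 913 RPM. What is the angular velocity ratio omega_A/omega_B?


Given: RPM_A = 2269, RPM_B = 913
omega = 2*pi*RPM/60, so omega_A/omega_B = RPM_A / RPM_B
omega_A/omega_B = 2269 / 913
omega_A/omega_B = 2269/913

2269/913


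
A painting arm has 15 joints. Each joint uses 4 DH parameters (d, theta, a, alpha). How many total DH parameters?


Given: 15 joints, 4 DH parameters per joint (d, theta, a, alpha)
Total DH parameters = number_of_joints * 4
Total = 15 * 4
Total = 60

60


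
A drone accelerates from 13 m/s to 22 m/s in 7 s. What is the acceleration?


Given: initial velocity v0 = 13 m/s, final velocity v = 22 m/s, time t = 7 s
Using a = (v - v0) / t
a = (22 - 13) / 7
a = 9 / 7
a = 9/7 m/s^2

9/7 m/s^2


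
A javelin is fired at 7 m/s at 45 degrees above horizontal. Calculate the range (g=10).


Given: v0 = 7 m/s, theta = 45 deg, g = 10 m/s^2
sin(2*45) = sin(90) = 1
Using R = v0^2 * sin(2*theta) / g
R = 7^2 * 1 / 10
R = 49 / 10
R = 49/10 m

49/10 m


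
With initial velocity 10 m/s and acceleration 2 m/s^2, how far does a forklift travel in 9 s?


Given: v0 = 10 m/s, a = 2 m/s^2, t = 9 s
Using s = v0*t + (1/2)*a*t^2
s = 10*9 + (1/2)*2*9^2
s = 90 + (1/2)*162
s = 90 + 81
s = 171

171 m


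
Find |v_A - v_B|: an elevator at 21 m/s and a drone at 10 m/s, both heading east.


Given: v_A = 21 m/s east, v_B = 10 m/s east
Both move in the same direction; relative speed = |v_A - v_B|
|21 - 10| = |11|
= 11 m/s

11 m/s


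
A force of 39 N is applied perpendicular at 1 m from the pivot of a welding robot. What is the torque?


Given: F = 39 N, r = 1 m, angle = 90 deg (perpendicular)
Using tau = F * r * sin(90)
sin(90) = 1
tau = 39 * 1 * 1
tau = 39 Nm

39 Nm


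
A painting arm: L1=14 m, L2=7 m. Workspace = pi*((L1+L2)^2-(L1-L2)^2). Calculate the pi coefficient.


Given: L1 = 14, L2 = 7
(L1+L2)^2 = (21)^2 = 441
(L1-L2)^2 = (7)^2 = 49
Difference = 441 - 49 = 392
This equals 4*L1*L2 = 4*14*7 = 392
Workspace area = 392*pi

392


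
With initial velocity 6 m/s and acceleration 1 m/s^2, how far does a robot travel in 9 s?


Given: v0 = 6 m/s, a = 1 m/s^2, t = 9 s
Using s = v0*t + (1/2)*a*t^2
s = 6*9 + (1/2)*1*9^2
s = 54 + (1/2)*81
s = 54 + 81/2
s = 189/2

189/2 m


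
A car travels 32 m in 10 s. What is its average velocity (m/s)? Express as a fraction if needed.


Given: distance d = 32 m, time t = 10 s
Using v = d / t
v = 32 / 10
v = 16/5 m/s

16/5 m/s


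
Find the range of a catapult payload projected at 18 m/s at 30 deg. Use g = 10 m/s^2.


Given: v0 = 18 m/s, theta = 30 deg, g = 10 m/s^2
sin(2*30) = sin(60) = sqrt(3)/2
Using R = v0^2 * sin(2*theta) / g
R = 18^2 * (sqrt(3)/2) / 10
R = 324 * sqrt(3) / 20
R = 81/5*sqrt(3) m

81/5*sqrt(3) m


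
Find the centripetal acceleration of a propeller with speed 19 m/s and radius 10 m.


Given: v = 19 m/s, r = 10 m
Using a_c = v^2 / r
a_c = 19^2 / 10
a_c = 361 / 10
a_c = 361/10 m/s^2

361/10 m/s^2


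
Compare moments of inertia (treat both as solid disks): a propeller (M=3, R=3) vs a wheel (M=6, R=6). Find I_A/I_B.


Given: M1=3 kg, R1=3 m, M2=6 kg, R2=6 m
For a disk: I = (1/2)*M*R^2, so I_A/I_B = (M1*R1^2)/(M2*R2^2)
M1*R1^2 = 3*9 = 27
M2*R2^2 = 6*36 = 216
I_A/I_B = 27/216 = 1/8

1/8


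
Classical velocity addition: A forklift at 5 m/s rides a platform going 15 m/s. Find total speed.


Given: object velocity = 5 m/s, platform velocity = 15 m/s (same direction)
Using classical velocity addition: v_total = v_object + v_platform
v_total = 5 + 15
v_total = 20 m/s

20 m/s


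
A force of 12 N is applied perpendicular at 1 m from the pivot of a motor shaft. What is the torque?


Given: F = 12 N, r = 1 m, angle = 90 deg (perpendicular)
Using tau = F * r * sin(90)
sin(90) = 1
tau = 12 * 1 * 1
tau = 12 Nm

12 Nm


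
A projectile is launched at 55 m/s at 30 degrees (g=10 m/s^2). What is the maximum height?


Given: v0 = 55 m/s, theta = 30 deg, g = 10 m/s^2
sin^2(30) = 1/4
Using H = v0^2 * sin^2(theta) / (2*g)
H = 55^2 * 1/4 / (2*10)
H = 3025 * 1/4 / 20
H = 3025/4 / 20
H = 605/16 m

605/16 m


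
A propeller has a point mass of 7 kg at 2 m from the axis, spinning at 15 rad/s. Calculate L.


Given: m = 7 kg, r = 2 m, omega = 15 rad/s
For a point mass: I = m*r^2
I = 7*2^2 = 7*4 = 28
L = I*omega = 28*15
L = 420 kg*m^2/s

420 kg*m^2/s


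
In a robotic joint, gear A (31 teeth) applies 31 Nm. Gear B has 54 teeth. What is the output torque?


Given: N1 = 31, N2 = 54, T1 = 31 Nm
Using T2/T1 = N2/N1
T2 = T1 * N2 / N1
T2 = 31 * 54 / 31
T2 = 1674 / 31
T2 = 54 Nm

54 Nm


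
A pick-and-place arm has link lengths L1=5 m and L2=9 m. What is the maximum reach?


Given: L1 = 5 m, L2 = 9 m
For a 2-link planar arm, max reach = L1 + L2 (fully extended)
Max reach = 5 + 9
Max reach = 14 m

14 m


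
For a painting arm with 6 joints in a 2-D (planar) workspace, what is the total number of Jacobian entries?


Given: task space dimension = 2, joints = 6
Jacobian is a 2 x 6 matrix
Total entries = rows * columns
Total = 2 * 6
Total = 12

12


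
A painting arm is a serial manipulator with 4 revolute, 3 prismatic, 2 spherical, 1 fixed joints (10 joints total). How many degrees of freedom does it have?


Given: serial robot with 4 revolute, 3 prismatic, 2 spherical, 1 fixed joints
DOF contribution per joint type: revolute=1, prismatic=1, spherical=3, fixed=0
DOF = 4*1 + 3*1 + 2*3 + 1*0
DOF = 13

13


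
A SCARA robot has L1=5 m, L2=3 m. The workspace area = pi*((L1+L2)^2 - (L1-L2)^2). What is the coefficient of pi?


Given: L1 = 5, L2 = 3
(L1+L2)^2 = (8)^2 = 64
(L1-L2)^2 = (2)^2 = 4
Difference = 64 - 4 = 60
This equals 4*L1*L2 = 4*5*3 = 60
Workspace area = 60*pi

60


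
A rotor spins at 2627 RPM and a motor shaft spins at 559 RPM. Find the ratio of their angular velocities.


Given: RPM_A = 2627, RPM_B = 559
omega = 2*pi*RPM/60, so omega_A/omega_B = RPM_A / RPM_B
omega_A/omega_B = 2627 / 559
omega_A/omega_B = 2627/559

2627/559


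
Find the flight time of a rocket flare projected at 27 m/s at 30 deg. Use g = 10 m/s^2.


Given: v0 = 27 m/s, theta = 30 deg, g = 10 m/s^2
sin(30) = 1/2
Using T = 2*v0*sin(theta) / g
T = 2*27*1/2 / 10
T = 27 / 10
T = 27/10 s

27/10 s


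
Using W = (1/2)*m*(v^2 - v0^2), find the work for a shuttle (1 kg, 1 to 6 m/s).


Given: m = 1 kg, v0 = 1 m/s, v = 6 m/s
Using W = (1/2)*m*(v^2 - v0^2)
v^2 = 6^2 = 36
v0^2 = 1^2 = 1
v^2 - v0^2 = 36 - 1 = 35
W = (1/2)*1*35 = 35/2 J

35/2 J


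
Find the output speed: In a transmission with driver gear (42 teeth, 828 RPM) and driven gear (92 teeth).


Given: N1 = 42 teeth, w1 = 828 RPM, N2 = 92 teeth
Using N1*w1 = N2*w2
w2 = N1*w1 / N2
w2 = 42*828 / 92
w2 = 34776 / 92
w2 = 378 RPM

378 RPM


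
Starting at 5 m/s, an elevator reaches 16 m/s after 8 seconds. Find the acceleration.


Given: initial velocity v0 = 5 m/s, final velocity v = 16 m/s, time t = 8 s
Using a = (v - v0) / t
a = (16 - 5) / 8
a = 11 / 8
a = 11/8 m/s^2

11/8 m/s^2


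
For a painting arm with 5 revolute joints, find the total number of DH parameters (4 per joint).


Given: 5 joints, 4 DH parameters per joint (d, theta, a, alpha)
Total DH parameters = number_of_joints * 4
Total = 5 * 4
Total = 20

20


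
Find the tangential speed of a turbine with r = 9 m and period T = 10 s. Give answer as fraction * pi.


Given: radius r = 9 m, period T = 10 s
Using v = 2*pi*r / T
v = 2*pi*9 / 10
v = 18*pi / 10
v = 9/5*pi m/s

9/5*pi m/s


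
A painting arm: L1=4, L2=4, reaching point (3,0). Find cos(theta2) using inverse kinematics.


Given: L1 = 4, L2 = 4, target (x, y) = (3, 0)
Using cos(theta2) = (x^2 + y^2 - L1^2 - L2^2) / (2*L1*L2)
x^2 + y^2 = 3^2 + 0 = 9
L1^2 + L2^2 = 16 + 16 = 32
Numerator = 9 - 32 = -23
Denominator = 2*4*4 = 32
cos(theta2) = -23/32 = -23/32

-23/32


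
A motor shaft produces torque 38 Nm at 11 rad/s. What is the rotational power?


Given: tau = 38 Nm, omega = 11 rad/s
Using P = tau * omega
P = 38 * 11
P = 418 W

418 W


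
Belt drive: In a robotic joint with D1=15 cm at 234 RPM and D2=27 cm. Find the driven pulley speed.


Given: D1 = 15 cm, w1 = 234 RPM, D2 = 27 cm
Using D1*w1 = D2*w2
w2 = D1*w1 / D2
w2 = 15*234 / 27
w2 = 3510 / 27
w2 = 130 RPM

130 RPM


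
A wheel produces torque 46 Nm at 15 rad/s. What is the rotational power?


Given: tau = 46 Nm, omega = 15 rad/s
Using P = tau * omega
P = 46 * 15
P = 690 W

690 W


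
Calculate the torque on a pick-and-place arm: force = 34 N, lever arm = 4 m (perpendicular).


Given: F = 34 N, r = 4 m, angle = 90 deg (perpendicular)
Using tau = F * r * sin(90)
sin(90) = 1
tau = 34 * 4 * 1
tau = 136 Nm

136 Nm


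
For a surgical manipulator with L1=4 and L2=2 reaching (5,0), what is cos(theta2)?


Given: L1 = 4, L2 = 2, target (x, y) = (5, 0)
Using cos(theta2) = (x^2 + y^2 - L1^2 - L2^2) / (2*L1*L2)
x^2 + y^2 = 5^2 + 0 = 25
L1^2 + L2^2 = 16 + 4 = 20
Numerator = 25 - 20 = 5
Denominator = 2*4*2 = 16
cos(theta2) = 5/16 = 5/16

5/16


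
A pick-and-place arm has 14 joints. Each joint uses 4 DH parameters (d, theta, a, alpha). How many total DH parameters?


Given: 14 joints, 4 DH parameters per joint (d, theta, a, alpha)
Total DH parameters = number_of_joints * 4
Total = 14 * 4
Total = 56

56


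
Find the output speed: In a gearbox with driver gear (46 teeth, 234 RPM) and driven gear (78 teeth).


Given: N1 = 46 teeth, w1 = 234 RPM, N2 = 78 teeth
Using N1*w1 = N2*w2
w2 = N1*w1 / N2
w2 = 46*234 / 78
w2 = 10764 / 78
w2 = 138 RPM

138 RPM


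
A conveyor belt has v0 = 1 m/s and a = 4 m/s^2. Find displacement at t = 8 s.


Given: v0 = 1 m/s, a = 4 m/s^2, t = 8 s
Using s = v0*t + (1/2)*a*t^2
s = 1*8 + (1/2)*4*8^2
s = 8 + (1/2)*256
s = 8 + 128
s = 136

136 m


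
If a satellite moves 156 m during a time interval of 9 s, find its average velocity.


Given: distance d = 156 m, time t = 9 s
Using v = d / t
v = 156 / 9
v = 52/3 m/s

52/3 m/s


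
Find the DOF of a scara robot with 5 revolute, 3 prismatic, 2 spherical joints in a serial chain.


Given: serial robot with 5 revolute, 3 prismatic, 2 spherical joints
DOF contribution per joint type: revolute=1, prismatic=1, spherical=3, fixed=0
DOF = 5*1 + 3*1 + 2*3
DOF = 14

14


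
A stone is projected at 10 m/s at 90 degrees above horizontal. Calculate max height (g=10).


Given: v0 = 10 m/s, theta = 90 deg, g = 10 m/s^2
sin^2(90) = 1
Using H = v0^2 * sin^2(theta) / (2*g)
H = 10^2 * 1 / (2*10)
H = 100 * 1 / 20
H = 100 / 20
H = 5 m

5 m


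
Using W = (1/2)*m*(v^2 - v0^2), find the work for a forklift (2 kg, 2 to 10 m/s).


Given: m = 2 kg, v0 = 2 m/s, v = 10 m/s
Using W = (1/2)*m*(v^2 - v0^2)
v^2 = 10^2 = 100
v0^2 = 2^2 = 4
v^2 - v0^2 = 100 - 4 = 96
W = (1/2)*2*96 = 96 J

96 J


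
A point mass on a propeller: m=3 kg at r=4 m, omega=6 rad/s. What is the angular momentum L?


Given: m = 3 kg, r = 4 m, omega = 6 rad/s
For a point mass: I = m*r^2
I = 3*4^2 = 3*16 = 48
L = I*omega = 48*6
L = 288 kg*m^2/s

288 kg*m^2/s


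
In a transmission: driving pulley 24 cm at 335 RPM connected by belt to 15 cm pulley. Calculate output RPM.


Given: D1 = 24 cm, w1 = 335 RPM, D2 = 15 cm
Using D1*w1 = D2*w2
w2 = D1*w1 / D2
w2 = 24*335 / 15
w2 = 8040 / 15
w2 = 536 RPM

536 RPM


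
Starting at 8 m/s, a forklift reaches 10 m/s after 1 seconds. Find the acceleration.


Given: initial velocity v0 = 8 m/s, final velocity v = 10 m/s, time t = 1 s
Using a = (v - v0) / t
a = (10 - 8) / 1
a = 2 / 1
a = 2 m/s^2

2 m/s^2


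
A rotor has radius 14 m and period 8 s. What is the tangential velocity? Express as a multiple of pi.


Given: radius r = 14 m, period T = 8 s
Using v = 2*pi*r / T
v = 2*pi*14 / 8
v = 28*pi / 8
v = 7/2*pi m/s

7/2*pi m/s


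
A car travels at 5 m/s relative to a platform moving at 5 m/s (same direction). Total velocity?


Given: object velocity = 5 m/s, platform velocity = 5 m/s (same direction)
Using classical velocity addition: v_total = v_object + v_platform
v_total = 5 + 5
v_total = 10 m/s

10 m/s


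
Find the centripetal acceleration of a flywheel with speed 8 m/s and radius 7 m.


Given: v = 8 m/s, r = 7 m
Using a_c = v^2 / r
a_c = 8^2 / 7
a_c = 64 / 7
a_c = 64/7 m/s^2

64/7 m/s^2


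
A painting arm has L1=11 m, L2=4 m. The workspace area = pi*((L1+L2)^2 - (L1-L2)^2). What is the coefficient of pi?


Given: L1 = 11, L2 = 4
(L1+L2)^2 = (15)^2 = 225
(L1-L2)^2 = (7)^2 = 49
Difference = 225 - 49 = 176
This equals 4*L1*L2 = 4*11*4 = 176
Workspace area = 176*pi

176


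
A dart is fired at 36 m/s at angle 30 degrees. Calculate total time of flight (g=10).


Given: v0 = 36 m/s, theta = 30 deg, g = 10 m/s^2
sin(30) = 1/2
Using T = 2*v0*sin(theta) / g
T = 2*36*1/2 / 10
T = 36 / 10
T = 18/5 s

18/5 s


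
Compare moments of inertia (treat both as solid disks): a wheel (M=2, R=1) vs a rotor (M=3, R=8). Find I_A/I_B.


Given: M1=2 kg, R1=1 m, M2=3 kg, R2=8 m
For a disk: I = (1/2)*M*R^2, so I_A/I_B = (M1*R1^2)/(M2*R2^2)
M1*R1^2 = 2*1 = 2
M2*R2^2 = 3*64 = 192
I_A/I_B = 2/192 = 1/96

1/96


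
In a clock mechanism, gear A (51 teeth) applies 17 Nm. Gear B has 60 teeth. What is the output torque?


Given: N1 = 51, N2 = 60, T1 = 17 Nm
Using T2/T1 = N2/N1
T2 = T1 * N2 / N1
T2 = 17 * 60 / 51
T2 = 1020 / 51
T2 = 20 Nm

20 Nm


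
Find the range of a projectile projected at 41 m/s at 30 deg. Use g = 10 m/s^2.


Given: v0 = 41 m/s, theta = 30 deg, g = 10 m/s^2
sin(2*30) = sin(60) = sqrt(3)/2
Using R = v0^2 * sin(2*theta) / g
R = 41^2 * (sqrt(3)/2) / 10
R = 1681 * sqrt(3) / 20
R = 1681/20*sqrt(3) m

1681/20*sqrt(3) m


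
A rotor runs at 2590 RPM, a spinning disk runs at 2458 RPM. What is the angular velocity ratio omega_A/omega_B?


Given: RPM_A = 2590, RPM_B = 2458
omega = 2*pi*RPM/60, so omega_A/omega_B = RPM_A / RPM_B
omega_A/omega_B = 2590 / 2458
omega_A/omega_B = 1295/1229

1295/1229


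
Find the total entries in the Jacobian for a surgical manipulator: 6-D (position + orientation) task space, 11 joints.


Given: task space dimension = 6, joints = 11
Jacobian is a 6 x 11 matrix
Total entries = rows * columns
Total = 6 * 11
Total = 66

66


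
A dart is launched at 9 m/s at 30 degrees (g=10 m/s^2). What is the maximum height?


Given: v0 = 9 m/s, theta = 30 deg, g = 10 m/s^2
sin^2(30) = 1/4
Using H = v0^2 * sin^2(theta) / (2*g)
H = 9^2 * 1/4 / (2*10)
H = 81 * 1/4 / 20
H = 81/4 / 20
H = 81/80 m

81/80 m


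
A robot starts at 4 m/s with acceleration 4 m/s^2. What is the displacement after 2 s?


Given: v0 = 4 m/s, a = 4 m/s^2, t = 2 s
Using s = v0*t + (1/2)*a*t^2
s = 4*2 + (1/2)*4*2^2
s = 8 + (1/2)*16
s = 8 + 8
s = 16

16 m


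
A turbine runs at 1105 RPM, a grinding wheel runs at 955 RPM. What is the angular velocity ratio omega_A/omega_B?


Given: RPM_A = 1105, RPM_B = 955
omega = 2*pi*RPM/60, so omega_A/omega_B = RPM_A / RPM_B
omega_A/omega_B = 1105 / 955
omega_A/omega_B = 221/191

221/191


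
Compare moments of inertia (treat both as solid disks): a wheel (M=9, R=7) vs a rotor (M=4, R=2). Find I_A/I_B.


Given: M1=9 kg, R1=7 m, M2=4 kg, R2=2 m
For a disk: I = (1/2)*M*R^2, so I_A/I_B = (M1*R1^2)/(M2*R2^2)
M1*R1^2 = 9*49 = 441
M2*R2^2 = 4*4 = 16
I_A/I_B = 441/16 = 441/16

441/16


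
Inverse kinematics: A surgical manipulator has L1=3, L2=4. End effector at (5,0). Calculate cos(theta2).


Given: L1 = 3, L2 = 4, target (x, y) = (5, 0)
Using cos(theta2) = (x^2 + y^2 - L1^2 - L2^2) / (2*L1*L2)
x^2 + y^2 = 5^2 + 0 = 25
L1^2 + L2^2 = 9 + 16 = 25
Numerator = 25 - 25 = 0
Denominator = 2*3*4 = 24
cos(theta2) = 0/24 = 0

0


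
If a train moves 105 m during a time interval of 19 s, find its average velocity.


Given: distance d = 105 m, time t = 19 s
Using v = d / t
v = 105 / 19
v = 105/19 m/s

105/19 m/s


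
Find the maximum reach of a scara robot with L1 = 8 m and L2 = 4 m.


Given: L1 = 8 m, L2 = 4 m
For a 2-link planar arm, max reach = L1 + L2 (fully extended)
Max reach = 8 + 4
Max reach = 12 m

12 m


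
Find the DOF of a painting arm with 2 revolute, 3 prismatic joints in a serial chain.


Given: serial robot with 2 revolute, 3 prismatic joints
DOF contribution per joint type: revolute=1, prismatic=1, spherical=3, fixed=0
DOF = 2*1 + 3*1
DOF = 5

5


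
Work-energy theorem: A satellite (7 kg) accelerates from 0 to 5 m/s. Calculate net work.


Given: m = 7 kg, v0 = 0 m/s, v = 5 m/s
Using W = (1/2)*m*(v^2 - v0^2)
v^2 = 5^2 = 25
v0^2 = 0^2 = 0
v^2 - v0^2 = 25 - 0 = 25
W = (1/2)*7*25 = 175/2 J

175/2 J


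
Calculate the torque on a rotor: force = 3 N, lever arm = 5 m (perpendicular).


Given: F = 3 N, r = 5 m, angle = 90 deg (perpendicular)
Using tau = F * r * sin(90)
sin(90) = 1
tau = 3 * 5 * 1
tau = 15 Nm

15 Nm


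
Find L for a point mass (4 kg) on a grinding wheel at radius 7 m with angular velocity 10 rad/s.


Given: m = 4 kg, r = 7 m, omega = 10 rad/s
For a point mass: I = m*r^2
I = 4*7^2 = 4*49 = 196
L = I*omega = 196*10
L = 1960 kg*m^2/s

1960 kg*m^2/s


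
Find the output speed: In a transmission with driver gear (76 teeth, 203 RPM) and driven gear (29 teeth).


Given: N1 = 76 teeth, w1 = 203 RPM, N2 = 29 teeth
Using N1*w1 = N2*w2
w2 = N1*w1 / N2
w2 = 76*203 / 29
w2 = 15428 / 29
w2 = 532 RPM

532 RPM


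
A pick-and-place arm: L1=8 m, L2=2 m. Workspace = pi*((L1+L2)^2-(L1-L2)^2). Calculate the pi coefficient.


Given: L1 = 8, L2 = 2
(L1+L2)^2 = (10)^2 = 100
(L1-L2)^2 = (6)^2 = 36
Difference = 100 - 36 = 64
This equals 4*L1*L2 = 4*8*2 = 64
Workspace area = 64*pi

64


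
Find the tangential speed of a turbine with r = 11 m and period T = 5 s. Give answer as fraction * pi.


Given: radius r = 11 m, period T = 5 s
Using v = 2*pi*r / T
v = 2*pi*11 / 5
v = 22*pi / 5
v = 22/5*pi m/s

22/5*pi m/s


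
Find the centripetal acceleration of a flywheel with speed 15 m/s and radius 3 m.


Given: v = 15 m/s, r = 3 m
Using a_c = v^2 / r
a_c = 15^2 / 3
a_c = 225 / 3
a_c = 75 m/s^2

75 m/s^2


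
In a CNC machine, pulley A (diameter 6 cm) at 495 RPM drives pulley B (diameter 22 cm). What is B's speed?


Given: D1 = 6 cm, w1 = 495 RPM, D2 = 22 cm
Using D1*w1 = D2*w2
w2 = D1*w1 / D2
w2 = 6*495 / 22
w2 = 2970 / 22
w2 = 135 RPM

135 RPM
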